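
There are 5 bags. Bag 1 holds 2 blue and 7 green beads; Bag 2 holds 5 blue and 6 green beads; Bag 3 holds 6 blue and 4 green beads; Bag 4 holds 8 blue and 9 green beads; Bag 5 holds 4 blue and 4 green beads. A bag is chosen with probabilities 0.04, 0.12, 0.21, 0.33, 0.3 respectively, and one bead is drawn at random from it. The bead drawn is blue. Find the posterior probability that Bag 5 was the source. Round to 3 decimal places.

Tabulate prior·likelihood by source: [1] prior 0.04, lik 0.2222, product 0.008889; [2] prior 0.12, lik 0.4545, product 0.05455; [3] prior 0.21, lik 0.6, product 0.1260; [4] prior 0.33, lik 0.4706, product 0.1553; [5] prior 0.3, lik 0.5, product 0.1500.
Normalizing constant = 0.49473; the posterior for Bag 5 is its product over the sum, 0.1500/0.49473 = 0.303.

Posterior probability ≈ 0.303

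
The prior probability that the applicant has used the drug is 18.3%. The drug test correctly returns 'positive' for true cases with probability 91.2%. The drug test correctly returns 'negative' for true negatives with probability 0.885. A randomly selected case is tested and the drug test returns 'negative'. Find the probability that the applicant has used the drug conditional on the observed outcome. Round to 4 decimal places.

P(H | E) ≈ 0.0218

Let H be the event that the applicant has used the drug. P(H) = 0.183, so P(¬H) = 0.817. With E the 'negative' result, P(E|H) = 0.088 and P(E|¬H) = 0.885.
P(E) = 0.088·0.183 + 0.885·0.817 = 0.016104 + 0.72304 = 0.73915.
By Bayes' theorem, P(H|E) = 0.016104 / 0.73915 = 0.0218.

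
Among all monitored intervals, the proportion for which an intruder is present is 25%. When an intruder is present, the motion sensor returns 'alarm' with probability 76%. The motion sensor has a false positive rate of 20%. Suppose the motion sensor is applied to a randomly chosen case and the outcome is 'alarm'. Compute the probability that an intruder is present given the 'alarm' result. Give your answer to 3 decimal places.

P(H | E) ≈ 0.559

Let H be the event that an intruder is present. P(H) = 0.25, so P(¬H) = 0.75. With E the 'alarm' result, P(E|H) = 0.76 and P(E|¬H) = 0.2.
P(E) = 0.76·0.25 + 0.2·0.75 = 0.19000 + 0.15000 = 0.34000.
By Bayes' theorem, P(H|E) = 0.19000 / 0.34000 = 0.559.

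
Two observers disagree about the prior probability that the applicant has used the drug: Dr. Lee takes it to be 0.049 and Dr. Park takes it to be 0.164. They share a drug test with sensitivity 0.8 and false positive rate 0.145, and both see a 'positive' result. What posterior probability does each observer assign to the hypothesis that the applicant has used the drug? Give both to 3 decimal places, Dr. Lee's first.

The likelihood ratio for a 'positive' result is 0.8/0.145 = 5.5172.
Dr. Lee: prior odds 0.049/0.951 = 0.051525; posterior odds 0.28427; posterior probability 0.221.
Dr. Park: prior odds 0.164/0.836 = 0.19617; posterior odds 1.0823; posterior probability 0.520.

Dr. Lee: 0.221; Dr. Park: 0.520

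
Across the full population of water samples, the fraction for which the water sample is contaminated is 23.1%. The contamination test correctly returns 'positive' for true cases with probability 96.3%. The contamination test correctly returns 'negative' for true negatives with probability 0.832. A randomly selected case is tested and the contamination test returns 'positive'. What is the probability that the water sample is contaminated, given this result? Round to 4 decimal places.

Let H be the event that the water sample is contaminated. P(H) = 0.231, so P(¬H) = 0.769. With E the 'positive' result, P(E|H) = 0.963 and P(E|¬H) = 0.168.
P(E) = 0.963·0.231 + 0.168·0.769 = 0.22245 + 0.12919 = 0.35164.
By Bayes' theorem, P(H|E) = 0.22245 / 0.35164 = 0.6326.

P(H | E) ≈ 0.6326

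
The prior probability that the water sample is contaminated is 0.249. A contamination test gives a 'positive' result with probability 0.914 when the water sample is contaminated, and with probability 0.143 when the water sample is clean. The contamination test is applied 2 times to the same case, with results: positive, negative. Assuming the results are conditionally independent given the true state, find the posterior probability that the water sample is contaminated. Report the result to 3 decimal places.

Posterior P(H) ≈ 0.175

Let H be the event that the water sample is contaminated; start with P(H) = 0.249. P('positive'|H) = 0.914, P('positive'|¬H) = 0.143.
Update on result 1 ('positive'): P(H) ← 0.914·0.2490 / (0.914·0.2490 + 0.143·0.7510) = 0.22759/0.33498 = 0.6794.
Update on result 2 ('negative'): P(H) ← 0.086·0.6794 / (0.086·0.6794 + 0.857·0.3206) = 0.058429/0.33318 = 0.1754.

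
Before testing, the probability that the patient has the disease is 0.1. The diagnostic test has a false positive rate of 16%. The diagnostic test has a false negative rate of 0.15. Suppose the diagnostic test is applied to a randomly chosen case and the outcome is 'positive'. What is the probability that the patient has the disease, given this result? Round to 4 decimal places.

Write H for 'the patient has the disease'. Prior odds H:¬H = 0.1/0.9 = 0.11111. For the 'positive' outcome, the likelihood ratio is 0.85/0.16 = 5.3125.
Posterior odds = 0.11111 × 5.3125 = 0.59028, so P(H|E) = 0.59028/(1+0.59028) = 0.3712.

P(H | E) ≈ 0.3712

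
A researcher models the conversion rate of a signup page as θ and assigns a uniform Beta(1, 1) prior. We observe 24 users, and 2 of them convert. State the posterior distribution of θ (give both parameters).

Observing 2 successes and 22 failures updates Beta(1, 1) by adding the success and failure counts to the two shape parameters: α = 1+2 = 3, β = 1+22 = 23.

Posterior: Beta(3, 23)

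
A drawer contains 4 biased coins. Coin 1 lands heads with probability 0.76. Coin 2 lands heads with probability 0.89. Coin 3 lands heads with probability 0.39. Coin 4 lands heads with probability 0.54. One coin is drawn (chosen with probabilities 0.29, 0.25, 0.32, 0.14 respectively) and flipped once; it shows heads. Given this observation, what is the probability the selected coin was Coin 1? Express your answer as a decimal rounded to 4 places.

Posterior probability ≈ 0.3426

Tabulate prior·likelihood by source: [1] prior 0.29, lik 0.76, product 0.2204; [2] prior 0.25, lik 0.89, product 0.2225; [3] prior 0.32, lik 0.39, product 0.1248; [4] prior 0.14, lik 0.54, product 0.07560.
Normalizing constant = 0.64330; the posterior for Coin 1 is its product over the sum, 0.2204/0.64330 = 0.3426.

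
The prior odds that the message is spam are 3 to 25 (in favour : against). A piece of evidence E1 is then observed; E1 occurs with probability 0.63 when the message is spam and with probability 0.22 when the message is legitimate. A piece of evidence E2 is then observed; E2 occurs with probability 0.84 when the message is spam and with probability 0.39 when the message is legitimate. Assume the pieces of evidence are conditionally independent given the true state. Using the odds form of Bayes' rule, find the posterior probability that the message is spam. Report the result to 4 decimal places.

Prior odds = 3/25 = 0.12000.
Likelihood ratio for E1 = 0.63/0.22 = 2.8636.
Likelihood ratio for E2 = 0.84/0.39 = 2.1538.
Posterior odds = prior odds × LR₁ × LR₂ = 0.74014.
Posterior probability = odds/(1+odds) = 0.74014/1.7401 = 0.4253.

Posterior probability ≈ 0.4253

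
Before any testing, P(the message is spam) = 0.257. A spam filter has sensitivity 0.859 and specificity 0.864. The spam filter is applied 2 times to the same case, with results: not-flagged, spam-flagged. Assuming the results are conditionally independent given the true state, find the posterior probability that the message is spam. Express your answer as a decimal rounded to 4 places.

Posterior P(H) ≈ 0.2628

With H the event that the message is spam, the joint likelihood of the observed sequence is P(data|H) = 0.141·0.859 = 0.12112 and P(data|¬H) = 0.864·0.136 = 0.11750.
Bayes: P(H|data) = 0.257·0.12112 / (0.257·0.12112 + 0.743·0.11750) = 0.031128/0.11843 = 0.2628.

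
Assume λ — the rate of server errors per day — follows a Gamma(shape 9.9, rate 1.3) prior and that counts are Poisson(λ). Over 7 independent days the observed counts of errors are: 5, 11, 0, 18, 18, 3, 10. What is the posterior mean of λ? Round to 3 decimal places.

Total count ∑xᵢ = 65 over n = 7 days.
Gamma is conjugate to the Poisson likelihood: posterior is Gamma(shape = 9.9+65 = 74.9, rate = 1.3+7 = 8.3).
Posterior mean = shape/rate = 74.9/8.3 = 9.024.

Posterior mean ≈ 9.024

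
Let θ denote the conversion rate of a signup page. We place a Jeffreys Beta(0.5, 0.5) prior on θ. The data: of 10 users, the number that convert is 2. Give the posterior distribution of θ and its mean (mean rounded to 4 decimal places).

The binomial likelihood is conjugate to the Beta prior: with 2 successes and 8 failures, the posterior is Beta(0.5+2, 0.5+8) = Beta(2.5, 8.5).
Posterior mean = α/(α+β) = 2.5/11 = 0.2273.

Posterior: Beta(2.5, 8.5); mean ≈ 0.2273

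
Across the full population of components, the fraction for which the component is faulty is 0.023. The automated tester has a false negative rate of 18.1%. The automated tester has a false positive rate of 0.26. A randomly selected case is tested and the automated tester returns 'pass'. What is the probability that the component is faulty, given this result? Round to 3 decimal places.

P(H | E) ≈ 0.006

Write H for 'the component is faulty'. Prior odds H:¬H = 0.023/0.977 = 0.023541. For the 'pass' outcome, the likelihood ratio is 0.181/0.74 = 0.24459.
Posterior odds = 0.023541 × 0.24459 = 0.0057581, so P(H|E) = 0.0057581/(1+0.0057581) = 0.006.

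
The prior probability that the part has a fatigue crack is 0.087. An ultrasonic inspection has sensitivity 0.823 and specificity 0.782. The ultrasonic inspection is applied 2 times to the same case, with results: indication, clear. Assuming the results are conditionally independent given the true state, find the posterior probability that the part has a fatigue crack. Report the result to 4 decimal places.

Posterior P(H) ≈ 0.0753

With H the event that the part has a fatigue crack, the joint likelihood of the observed sequence is P(data|H) = 0.823·0.177 = 0.14567 and P(data|¬H) = 0.218·0.782 = 0.17048.
Bayes: P(H|data) = 0.087·0.14567 / (0.087·0.14567 + 0.913·0.17048) = 0.012673/0.16832 = 0.0753.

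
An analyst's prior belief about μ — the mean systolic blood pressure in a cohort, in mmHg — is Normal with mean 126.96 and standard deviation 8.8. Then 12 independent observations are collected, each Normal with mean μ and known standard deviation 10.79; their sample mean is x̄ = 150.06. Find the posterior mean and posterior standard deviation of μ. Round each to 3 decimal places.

With known σ, the Normal prior is conjugate. Weight on the data is w = (n/σ²)/(n/σ² + 1/τ₀²) = 0.103071/(0.103071+0.0129132) = 0.88866.
Posterior mean = w·x̄ + (1−w)·μ₀ = 0.88866·150.06 + 0.11134·126.96 = 147.488. Posterior variance = 1/(0.103071+0.0129132) = 8.62183, so SD = 2.936.

Posterior mean ≈ 147.488; posterior SD ≈ 2.936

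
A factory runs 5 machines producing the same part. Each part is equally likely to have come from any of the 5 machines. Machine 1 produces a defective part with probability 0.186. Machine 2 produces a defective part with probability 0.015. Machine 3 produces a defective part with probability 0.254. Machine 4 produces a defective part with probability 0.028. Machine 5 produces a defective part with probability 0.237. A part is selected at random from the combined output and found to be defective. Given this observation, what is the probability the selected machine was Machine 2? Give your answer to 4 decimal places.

Posterior probability ≈ 0.0208

P(defective|M1) = 0.186; P(defective|M2) = 0.015; P(defective|M3) = 0.254; P(defective|M4) = 0.028; P(defective|M5) = 0.237.
Prior × likelihood for each source: 0.2·0.186=0.03720, 0.2·0.015=0.003000, 0.2·0.254=0.05080, 0.2·0.028=0.005600, 0.2·0.237=0.04740. Summing gives P(defective) = 0.14400.
P(Machine 2 | defective) = 0.003000 / 0.14400 = 0.0208.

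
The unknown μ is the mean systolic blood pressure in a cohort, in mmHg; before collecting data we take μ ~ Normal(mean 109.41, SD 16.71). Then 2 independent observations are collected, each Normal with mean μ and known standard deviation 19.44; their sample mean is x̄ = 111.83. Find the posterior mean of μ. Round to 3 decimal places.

Posterior mean ≈ 110.853

Prior precision 1/τ₀² = 1/16.71² = 0.00358135; data precision n/σ² = 2/19.44² = 0.00529221.
Posterior precision = 0.00358135 + 0.00529221 = 0.00887357.
Posterior mean = (0.00358135·109.41 + 0.00529221·111.83) / 0.00887357 = 110.853.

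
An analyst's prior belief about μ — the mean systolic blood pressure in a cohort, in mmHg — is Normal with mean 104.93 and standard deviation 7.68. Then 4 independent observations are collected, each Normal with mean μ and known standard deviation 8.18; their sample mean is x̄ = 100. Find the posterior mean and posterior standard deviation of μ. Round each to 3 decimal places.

Posterior mean ≈ 101.089; posterior SD ≈ 3.610

Prior precision 1/τ₀² = 1/7.68² = 0.0169542; data precision n/σ² = 4/8.18² = 0.0597797.
Posterior precision = 0.0169542 + 0.0597797 = 0.0767339, giving posterior SD = 1/√0.0767339 = 3.610.
Posterior mean = (0.0169542·104.93 + 0.0597797·100) / 0.0767339 = 101.089.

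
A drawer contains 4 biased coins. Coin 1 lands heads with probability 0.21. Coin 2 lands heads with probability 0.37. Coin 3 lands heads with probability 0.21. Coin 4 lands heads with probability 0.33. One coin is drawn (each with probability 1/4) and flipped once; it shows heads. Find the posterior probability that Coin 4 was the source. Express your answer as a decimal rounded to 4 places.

P(heads|C1) = 0.21; P(heads|C2) = 0.37; P(heads|C3) = 0.21; P(heads|C4) = 0.33.
Prior × likelihood for each source: 0.25·0.21=0.05250, 0.25·0.37=0.09250, 0.25·0.21=0.05250, 0.25·0.33=0.08250. Summing gives P(heads) = 0.28000.
P(Coin 4 | heads) = 0.08250 / 0.28000 = 0.2946.

Posterior probability ≈ 0.2946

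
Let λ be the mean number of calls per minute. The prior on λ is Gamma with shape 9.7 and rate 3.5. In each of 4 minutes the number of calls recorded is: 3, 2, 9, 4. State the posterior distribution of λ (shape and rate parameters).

Posterior: Gamma(shape=27.7, rate=7.5)

Total count ∑xᵢ = 18 over n = 4 minutes.
Gamma is conjugate to the Poisson likelihood: posterior is Gamma(shape = 9.7+18 = 27.7, rate = 3.5+4 = 7.5).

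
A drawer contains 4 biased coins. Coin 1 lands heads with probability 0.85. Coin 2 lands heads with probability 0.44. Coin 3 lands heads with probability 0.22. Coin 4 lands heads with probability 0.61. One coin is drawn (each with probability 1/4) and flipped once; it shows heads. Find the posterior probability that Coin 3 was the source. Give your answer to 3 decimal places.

Posterior probability ≈ 0.104

Tabulate prior·likelihood by source: [1] prior 0.25, lik 0.85, product 0.2125; [2] prior 0.25, lik 0.44, product 0.1100; [3] prior 0.25, lik 0.22, product 0.05500; [4] prior 0.25, lik 0.61, product 0.1525.
Normalizing constant = 0.53000; the posterior for Coin 3 is its product over the sum, 0.05500/0.53000 = 0.104.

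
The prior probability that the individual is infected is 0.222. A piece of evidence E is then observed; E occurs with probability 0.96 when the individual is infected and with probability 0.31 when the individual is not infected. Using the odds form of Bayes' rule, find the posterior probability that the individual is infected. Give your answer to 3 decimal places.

Prior odds = 0.222/(1−0.222) = 0.28535. In log-odds, ln(0.28535) = -1.2540.
Add log likelihood ratio: ln(3.0968) = 1.1304.
Posterior log-odds = -0.12369, so posterior odds = exp(-0.12369) = 0.88366. Converting, P(H|E) = 0.88366/1.8837 = 0.469.

Posterior probability ≈ 0.469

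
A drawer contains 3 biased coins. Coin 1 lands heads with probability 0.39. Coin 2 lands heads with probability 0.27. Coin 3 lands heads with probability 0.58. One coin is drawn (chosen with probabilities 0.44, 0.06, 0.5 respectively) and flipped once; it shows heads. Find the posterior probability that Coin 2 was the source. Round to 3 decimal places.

Posterior probability ≈ 0.034

Tabulate prior·likelihood by source: [1] prior 0.44, lik 0.39, product 0.1716; [2] prior 0.06, lik 0.27, product 0.01620; [3] prior 0.5, lik 0.58, product 0.2900.
Normalizing constant = 0.47780; the posterior for Coin 2 is its product over the sum, 0.01620/0.47780 = 0.034.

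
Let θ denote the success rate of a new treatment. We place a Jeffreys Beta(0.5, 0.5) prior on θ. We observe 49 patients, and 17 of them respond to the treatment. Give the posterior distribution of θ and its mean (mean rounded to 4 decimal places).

The binomial likelihood is conjugate to the Beta prior: with 17 successes and 32 failures, the posterior is Beta(0.5+17, 0.5+32) = Beta(17.5, 32.5).
E[θ | data] = 17.5/(17.5+32.5) = 0.3500.

Posterior: Beta(17.5, 32.5); mean ≈ 0.3500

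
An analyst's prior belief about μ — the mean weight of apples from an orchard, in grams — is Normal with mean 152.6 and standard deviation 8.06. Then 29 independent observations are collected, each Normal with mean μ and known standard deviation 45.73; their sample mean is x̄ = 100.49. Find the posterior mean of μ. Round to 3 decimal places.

Posterior mean ≈ 127.904

With known σ, the Normal prior is conjugate. Weight on the data is w = (n/σ²)/(n/σ² + 1/τ₀²) = 0.0138674/(0.0138674+0.0153932) = 0.47393.
Posterior mean = w·x̄ + (1−w)·μ₀ = 0.47393·100.49 + 0.52607·152.6 = 127.904.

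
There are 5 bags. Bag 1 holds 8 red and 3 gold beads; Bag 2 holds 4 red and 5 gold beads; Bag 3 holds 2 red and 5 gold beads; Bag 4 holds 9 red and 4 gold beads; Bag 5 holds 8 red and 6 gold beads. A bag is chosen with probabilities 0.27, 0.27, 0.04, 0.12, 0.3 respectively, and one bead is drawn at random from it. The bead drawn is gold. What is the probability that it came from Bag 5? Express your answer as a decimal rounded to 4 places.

P(gold|Bag 1) = 0.2727; P(gold|Bag 2) = 0.5556; P(gold|Bag 3) = 0.7143; P(gold|Bag 4) = 0.3077; P(gold|Bag 5) = 0.4286.
Prior × likelihood for each source: 0.27·0.2727=0.07364, 0.27·0.5556=0.1500, 0.04·0.7143=0.02857, 0.12·0.3077=0.03692, 0.3·0.4286=0.1286. Summing gives P(gold) = 0.41770.
P(Bag 5 | gold) = 0.1286 / 0.41770 = 0.3078.

Posterior probability ≈ 0.3078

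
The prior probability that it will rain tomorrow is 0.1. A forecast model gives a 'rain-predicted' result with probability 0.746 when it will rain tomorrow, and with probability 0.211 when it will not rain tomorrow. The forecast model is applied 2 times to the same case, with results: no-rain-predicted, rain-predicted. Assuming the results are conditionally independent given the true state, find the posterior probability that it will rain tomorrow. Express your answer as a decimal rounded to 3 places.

With H the event that it will rain tomorrow, the joint likelihood of the observed sequence is P(data|H) = 0.254·0.746 = 0.18948 and P(data|¬H) = 0.789·0.211 = 0.16648.
Bayes: P(H|data) = 0.1·0.18948 / (0.1·0.18948 + 0.9·0.16648) = 0.018948/0.16878 = 0.1123.

Posterior P(H) ≈ 0.112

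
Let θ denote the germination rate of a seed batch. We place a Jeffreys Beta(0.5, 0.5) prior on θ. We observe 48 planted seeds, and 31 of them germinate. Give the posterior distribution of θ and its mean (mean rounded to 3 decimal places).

The binomial likelihood is conjugate to the Beta prior: with 31 successes and 17 failures, the posterior is Beta(0.5+31, 0.5+17) = Beta(31.5, 17.5).
E[θ | data] = 31.5/(31.5+17.5) = 0.643.

Posterior: Beta(31.5, 17.5); mean ≈ 0.643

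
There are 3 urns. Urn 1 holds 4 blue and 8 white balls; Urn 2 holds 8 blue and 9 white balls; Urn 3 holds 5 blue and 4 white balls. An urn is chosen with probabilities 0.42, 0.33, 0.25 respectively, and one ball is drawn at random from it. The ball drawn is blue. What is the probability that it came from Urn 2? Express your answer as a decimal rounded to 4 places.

Posterior probability ≈ 0.3577

Tabulate prior·likelihood by source: [1] prior 0.42, lik 0.3333, product 0.1400; [2] prior 0.33, lik 0.4706, product 0.1553; [3] prior 0.25, lik 0.5556, product 0.1389.
Normalizing constant = 0.43418; the posterior for Urn 2 is its product over the sum, 0.1553/0.43418 = 0.3577.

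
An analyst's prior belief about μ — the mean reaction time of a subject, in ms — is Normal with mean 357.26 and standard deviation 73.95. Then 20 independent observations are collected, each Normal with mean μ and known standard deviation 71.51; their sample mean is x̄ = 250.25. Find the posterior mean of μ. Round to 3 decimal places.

With known σ, the Normal prior is conjugate. Weight on the data is w = (n/σ²)/(n/σ² + 1/τ₀²) = 0.00391108/(0.00391108+0.00018286) = 0.95533.
Posterior mean = w·x̄ + (1−w)·μ₀ = 0.95533·250.25 + 0.044667·357.26 = 255.030.

Posterior mean ≈ 255.030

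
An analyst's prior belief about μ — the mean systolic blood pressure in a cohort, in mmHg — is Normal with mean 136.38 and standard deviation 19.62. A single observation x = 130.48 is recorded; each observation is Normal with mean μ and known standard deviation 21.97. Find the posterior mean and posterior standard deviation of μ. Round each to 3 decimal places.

Posterior mean ≈ 133.762; posterior SD ≈ 14.634

With known σ, the Normal prior is conjugate. Weight on the data is w = (n/σ²)/(n/σ² + 1/τ₀²) = 0.00207176/(0.00207176+0.00259778) = 0.44368.
Posterior mean = w·x̄ + (1−w)·μ₀ = 0.44368·130.48 + 0.55632·136.38 = 133.762. Posterior variance = 1/(0.00207176+0.00259778) = 214.154, so SD = 14.634.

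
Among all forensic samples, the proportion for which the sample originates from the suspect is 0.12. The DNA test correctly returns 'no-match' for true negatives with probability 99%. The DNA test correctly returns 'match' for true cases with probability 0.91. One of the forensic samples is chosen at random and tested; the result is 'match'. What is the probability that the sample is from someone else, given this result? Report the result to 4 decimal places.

Write H for 'the sample originates from the suspect'. Prior odds H:¬H = 0.12/0.88 = 0.13636. For the 'match' outcome, the likelihood ratio is 0.91/0.01 = 91.000.
Posterior odds = 0.13636 × 91.000 = 12.409, so P(H|E) = 12.409/(1+12.409) = 0.9254. Then P(¬H|E) = 1 − 0.9254 = 0.0746.

P(¬H | E) ≈ 0.0746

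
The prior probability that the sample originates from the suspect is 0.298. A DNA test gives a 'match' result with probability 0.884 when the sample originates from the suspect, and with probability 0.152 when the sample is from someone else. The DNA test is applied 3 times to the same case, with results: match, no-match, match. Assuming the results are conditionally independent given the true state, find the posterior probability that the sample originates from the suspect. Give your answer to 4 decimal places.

With H the event that the sample originates from the suspect, the joint likelihood of the observed sequence is P(data|H) = 0.884·0.116·0.884 = 0.090649 and P(data|¬H) = 0.152·0.848·0.152 = 0.019592.
Bayes: P(H|data) = 0.298·0.090649 / (0.298·0.090649 + 0.702·0.019592) = 0.027013/0.040767 = 0.6626.

Posterior P(H) ≈ 0.6626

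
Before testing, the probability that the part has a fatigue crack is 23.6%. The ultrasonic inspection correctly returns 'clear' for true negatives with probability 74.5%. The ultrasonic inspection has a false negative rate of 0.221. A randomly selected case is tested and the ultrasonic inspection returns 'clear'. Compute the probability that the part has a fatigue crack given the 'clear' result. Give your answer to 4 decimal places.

Let H be the event that the part has a fatigue crack. P(H) = 0.236, so P(¬H) = 0.764. With E the 'clear' result, P(E|H) = 0.221 and P(E|¬H) = 0.745.
P(E) = 0.221·0.236 + 0.745·0.764 = 0.052156 + 0.56918 = 0.62134.
By Bayes' theorem, P(H|E) = 0.052156 / 0.62134 = 0.0839.

P(H | E) ≈ 0.0839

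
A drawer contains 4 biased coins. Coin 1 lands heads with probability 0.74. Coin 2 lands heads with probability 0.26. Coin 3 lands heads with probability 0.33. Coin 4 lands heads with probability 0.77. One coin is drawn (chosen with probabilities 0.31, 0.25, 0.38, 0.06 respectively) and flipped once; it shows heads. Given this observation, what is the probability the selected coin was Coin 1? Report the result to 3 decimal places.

Posterior probability ≈ 0.492

Tabulate prior·likelihood by source: [1] prior 0.31, lik 0.74, product 0.2294; [2] prior 0.25, lik 0.26, product 0.06500; [3] prior 0.38, lik 0.33, product 0.1254; [4] prior 0.06, lik 0.77, product 0.04620.
Normalizing constant = 0.46600; the posterior for Coin 1 is its product over the sum, 0.2294/0.46600 = 0.492.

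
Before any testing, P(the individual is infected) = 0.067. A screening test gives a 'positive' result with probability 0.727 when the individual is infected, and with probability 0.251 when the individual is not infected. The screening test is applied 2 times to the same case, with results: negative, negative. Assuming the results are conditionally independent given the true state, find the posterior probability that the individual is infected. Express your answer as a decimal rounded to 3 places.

Posterior P(H) ≈ 0.009

With H the event that the individual is infected, the joint likelihood of the observed sequence is P(data|H) = 0.273·0.273 = 0.074529 and P(data|¬H) = 0.749·0.749 = 0.56100.
Bayes: P(H|data) = 0.067·0.074529 / (0.067·0.074529 + 0.933·0.56100) = 0.0049934/0.52841 = 0.0094.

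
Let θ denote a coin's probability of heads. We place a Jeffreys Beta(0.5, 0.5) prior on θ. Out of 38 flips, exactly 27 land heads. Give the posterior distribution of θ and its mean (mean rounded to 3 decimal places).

Observing 27 successes and 11 failures updates Beta(0.5, 0.5) by adding the success and failure counts to the two shape parameters: α = 0.5+27 = 27.5, β = 0.5+11 = 11.5.
Posterior mean = α/(α+β) = 27.5/39 = 0.705.

Posterior: Beta(27.5, 11.5); mean ≈ 0.705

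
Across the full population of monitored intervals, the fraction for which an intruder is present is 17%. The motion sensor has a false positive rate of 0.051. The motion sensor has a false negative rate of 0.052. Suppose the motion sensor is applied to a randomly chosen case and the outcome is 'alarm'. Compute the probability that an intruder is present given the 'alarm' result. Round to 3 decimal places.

Let H be the event that an intruder is present. P(H) = 0.17, so P(¬H) = 0.83. With E the 'alarm' result, P(E|H) = 0.948 and P(E|¬H) = 0.051.
P(E) = 0.948·0.17 + 0.051·0.83 = 0.16116 + 0.042330 = 0.20349.
By Bayes' theorem, P(H|E) = 0.16116 / 0.20349 = 0.792.

P(H | E) ≈ 0.792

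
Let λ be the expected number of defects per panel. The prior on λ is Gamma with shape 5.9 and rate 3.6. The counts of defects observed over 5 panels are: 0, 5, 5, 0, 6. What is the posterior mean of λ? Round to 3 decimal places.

Total count ∑xᵢ = 16 over n = 5 panels.
Gamma is conjugate to the Poisson likelihood: posterior is Gamma(shape = 5.9+16 = 21.9, rate = 3.6+5 = 8.6).
Posterior mean = shape/rate = 21.9/8.6 = 2.547.

Posterior mean ≈ 2.547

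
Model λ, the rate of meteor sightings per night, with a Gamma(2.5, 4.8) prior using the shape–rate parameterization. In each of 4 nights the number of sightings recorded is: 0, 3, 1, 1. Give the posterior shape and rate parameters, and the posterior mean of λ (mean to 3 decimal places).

Posterior: Gamma(shape=7.5, rate=8.8); mean ≈ 0.852

The Poisson likelihood adds the total count to the shape and the number of exposure periods to the rate. Here ∑xᵢ = 5 and n = 4, so shape 2.5→7.5 and rate 4.8→8.8.
Posterior mean = shape/rate = 7.5/8.8 = 0.852.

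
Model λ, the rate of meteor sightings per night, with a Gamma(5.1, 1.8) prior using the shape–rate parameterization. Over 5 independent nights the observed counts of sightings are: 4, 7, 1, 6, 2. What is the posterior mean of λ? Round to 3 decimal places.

The Poisson likelihood adds the total count to the shape and the number of exposure periods to the rate. Here ∑xᵢ = 20 and n = 5, so shape 5.1→25.1 and rate 1.8→6.8.
E[λ | data] = 25.1/6.8 = 3.691.

Posterior mean ≈ 3.691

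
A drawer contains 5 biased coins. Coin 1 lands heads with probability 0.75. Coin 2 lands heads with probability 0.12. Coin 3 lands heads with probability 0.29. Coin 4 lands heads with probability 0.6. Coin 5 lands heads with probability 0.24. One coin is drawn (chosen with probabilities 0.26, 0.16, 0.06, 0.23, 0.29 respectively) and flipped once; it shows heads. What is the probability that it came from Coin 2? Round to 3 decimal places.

Tabulate prior·likelihood by source: [1] prior 0.26, lik 0.75, product 0.1950; [2] prior 0.16, lik 0.12, product 0.01920; [3] prior 0.06, lik 0.29, product 0.01740; [4] prior 0.23, lik 0.6, product 0.1380; [5] prior 0.29, lik 0.24, product 0.06960.
Normalizing constant = 0.43920; the posterior for Coin 2 is its product over the sum, 0.01920/0.43920 = 0.044.

Posterior probability ≈ 0.044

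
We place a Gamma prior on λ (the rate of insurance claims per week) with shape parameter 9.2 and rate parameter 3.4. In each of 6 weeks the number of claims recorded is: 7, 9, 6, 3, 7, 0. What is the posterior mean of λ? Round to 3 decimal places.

Posterior mean ≈ 4.383

The Poisson likelihood adds the total count to the shape and the number of exposure periods to the rate. Here ∑xᵢ = 32 and n = 6, so shape 9.2→41.2 and rate 3.4→9.4.
E[λ | data] = 41.2/9.4 = 4.383.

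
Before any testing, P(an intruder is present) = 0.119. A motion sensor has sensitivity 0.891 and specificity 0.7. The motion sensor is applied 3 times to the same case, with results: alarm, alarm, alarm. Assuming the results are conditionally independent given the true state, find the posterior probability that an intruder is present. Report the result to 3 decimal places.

With H the event that an intruder is present, the joint likelihood of the observed sequence is P(data|H) = 0.891·0.891·0.891 = 0.70735 and P(data|¬H) = 0.3·0.3·0.3 = 0.027000.
Bayes: P(H|data) = 0.119·0.70735 / (0.119·0.70735 + 0.881·0.027000) = 0.084174/0.10796 = 0.7797.

Posterior P(H) ≈ 0.780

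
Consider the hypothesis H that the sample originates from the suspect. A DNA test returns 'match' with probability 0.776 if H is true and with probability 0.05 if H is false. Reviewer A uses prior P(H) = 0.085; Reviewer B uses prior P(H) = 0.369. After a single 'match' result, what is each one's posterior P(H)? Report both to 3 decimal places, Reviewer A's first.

Reviewer A: 0.590; Reviewer B: 0.901

The likelihood ratio for a 'match' result is 0.776/0.05 = 15.520.
Reviewer A: prior odds 0.085/0.915 = 0.092896; posterior odds 1.4417; posterior probability 0.590.
Reviewer B: prior odds 0.369/0.631 = 0.58479; posterior odds 9.0759; posterior probability 0.901.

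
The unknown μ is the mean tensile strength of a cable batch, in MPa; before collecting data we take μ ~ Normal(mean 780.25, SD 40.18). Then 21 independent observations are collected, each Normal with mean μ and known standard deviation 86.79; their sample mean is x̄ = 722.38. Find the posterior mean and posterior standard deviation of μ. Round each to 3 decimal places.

Prior precision 1/τ₀² = 1/40.18² = 0.00061941; data precision n/σ² = 21/86.79² = 0.00278792.
Posterior precision = 0.00061941 + 0.00278792 = 0.00340733, giving posterior SD = 1/√0.00340733 = 17.131.
Posterior mean = (0.00061941·780.25 + 0.00278792·722.38) / 0.00340733 = 732.900.

Posterior mean ≈ 732.900; posterior SD ≈ 17.131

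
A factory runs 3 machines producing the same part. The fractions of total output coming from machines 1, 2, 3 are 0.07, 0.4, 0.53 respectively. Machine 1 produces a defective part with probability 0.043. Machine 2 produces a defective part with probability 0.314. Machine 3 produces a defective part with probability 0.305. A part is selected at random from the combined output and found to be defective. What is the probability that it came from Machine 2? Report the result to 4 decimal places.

Posterior probability ≈ 0.4327

Tabulate prior·likelihood by source: [1] prior 0.07, lik 0.043, product 0.003010; [2] prior 0.4, lik 0.314, product 0.1256; [3] prior 0.53, lik 0.305, product 0.1617.
Normalizing constant = 0.29026; the posterior for Machine 2 is its product over the sum, 0.1256/0.29026 = 0.4327.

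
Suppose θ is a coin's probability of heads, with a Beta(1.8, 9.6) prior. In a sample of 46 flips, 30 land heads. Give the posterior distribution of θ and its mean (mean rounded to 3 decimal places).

Posterior: Beta(31.8, 25.6); mean ≈ 0.554

Observing 30 successes and 16 failures updates Beta(1.8, 9.6) by adding the success and failure counts to the two shape parameters: α = 1.8+30 = 31.8, β = 9.6+16 = 25.6.
E[θ | data] = 31.8/(31.8+25.6) = 0.554.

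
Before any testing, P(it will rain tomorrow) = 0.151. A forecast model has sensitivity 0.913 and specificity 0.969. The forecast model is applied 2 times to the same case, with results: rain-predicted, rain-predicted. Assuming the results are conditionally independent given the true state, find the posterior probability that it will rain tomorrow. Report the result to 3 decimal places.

Posterior P(H) ≈ 0.994

Let H be the event that it will rain tomorrow; start with P(H) = 0.151. P('rain-predicted'|H) = 0.913, P('rain-predicted'|¬H) = 0.031.
Update on result 1 ('rain-predicted'): P(H) ← 0.913·0.1510 / (0.913·0.1510 + 0.031·0.8490) = 0.13786/0.16418 = 0.8397.
Update on result 2 ('rain-predicted'): P(H) ← 0.913·0.8397 / (0.913·0.8397 + 0.031·0.1603) = 0.76664/0.77161 = 0.9936.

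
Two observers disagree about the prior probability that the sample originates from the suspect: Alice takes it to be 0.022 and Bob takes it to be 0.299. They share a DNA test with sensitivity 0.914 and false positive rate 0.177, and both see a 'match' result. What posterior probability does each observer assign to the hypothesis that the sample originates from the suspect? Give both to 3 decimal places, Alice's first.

The likelihood ratio for a 'match' result is 0.914/0.177 = 5.1638.
Alice: prior odds 0.022/0.978 = 0.022495; posterior odds 0.11616; posterior probability 0.104.
Bob: prior odds 0.299/0.701 = 0.42653; posterior odds 2.2026; posterior probability 0.688.

Alice: 0.104; Bob: 0.688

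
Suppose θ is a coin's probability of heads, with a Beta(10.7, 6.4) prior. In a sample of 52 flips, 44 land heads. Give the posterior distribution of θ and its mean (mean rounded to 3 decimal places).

Posterior: Beta(54.7, 14.4); mean ≈ 0.792

The binomial likelihood is conjugate to the Beta prior: with 44 successes and 8 failures, the posterior is Beta(10.7+44, 6.4+8) = Beta(54.7, 14.4).
Posterior mean = α/(α+β) = 54.7/69.1 = 0.792.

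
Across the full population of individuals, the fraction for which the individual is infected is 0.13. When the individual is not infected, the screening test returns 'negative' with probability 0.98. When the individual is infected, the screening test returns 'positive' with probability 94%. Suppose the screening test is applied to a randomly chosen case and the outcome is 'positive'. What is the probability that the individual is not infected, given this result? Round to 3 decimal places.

P(¬H | E) ≈ 0.125

Write H for 'the individual is infected'. Prior odds H:¬H = 0.13/0.87 = 0.14943. For the 'positive' outcome, the likelihood ratio is 0.94/0.02 = 47.000.
Posterior odds = 0.14943 × 47.000 = 7.0230, so P(H|E) = 7.0230/(1+7.0230) = 0.875. Then P(¬H|E) = 1 − 0.875 = 0.125.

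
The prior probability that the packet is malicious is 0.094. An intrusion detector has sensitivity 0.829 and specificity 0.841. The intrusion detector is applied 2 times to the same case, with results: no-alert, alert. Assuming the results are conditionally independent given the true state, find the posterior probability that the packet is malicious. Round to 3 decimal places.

Let H be the event that the packet is malicious; start with P(H) = 0.094. P('alert'|H) = 0.829, P('alert'|¬H) = 0.159.
Update on result 1 ('no-alert'): P(H) ← 0.171·0.0940 / (0.171·0.0940 + 0.841·0.9060) = 0.016074/0.77802 = 0.0207.
Update on result 2 ('alert'): P(H) ← 0.829·0.0207 / (0.829·0.0207 + 0.159·0.9793) = 0.017127/0.17284 = 0.0991.

Posterior P(H) ≈ 0.099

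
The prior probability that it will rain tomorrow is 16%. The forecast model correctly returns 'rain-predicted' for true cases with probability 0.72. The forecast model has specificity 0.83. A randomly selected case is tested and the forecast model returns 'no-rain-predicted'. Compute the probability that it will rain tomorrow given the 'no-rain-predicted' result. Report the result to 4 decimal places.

P(H | E) ≈ 0.0604

Write H for 'it will rain tomorrow'. Prior odds H:¬H = 0.16/0.84 = 0.19048. For the 'no-rain-predicted' outcome, the likelihood ratio is 0.28/0.83 = 0.33735.
Posterior odds = 0.19048 × 0.33735 = 0.064257, so P(H|E) = 0.064257/(1+0.064257) = 0.0604.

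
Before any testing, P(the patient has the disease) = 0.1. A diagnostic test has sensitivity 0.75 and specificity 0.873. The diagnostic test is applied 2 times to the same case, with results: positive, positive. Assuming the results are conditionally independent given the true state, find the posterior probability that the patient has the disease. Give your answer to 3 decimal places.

Posterior P(H) ≈ 0.795

With H the event that the patient has the disease, the joint likelihood of the observed sequence is P(data|H) = 0.75·0.75 = 0.56250 and P(data|¬H) = 0.127·0.127 = 0.016129.
Bayes: P(H|data) = 0.1·0.56250 / (0.1·0.56250 + 0.9·0.016129) = 0.056250/0.070766 = 0.7949.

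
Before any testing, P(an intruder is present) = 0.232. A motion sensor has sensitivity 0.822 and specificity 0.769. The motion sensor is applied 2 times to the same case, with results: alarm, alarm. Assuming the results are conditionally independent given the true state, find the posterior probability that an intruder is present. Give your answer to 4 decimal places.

With H the event that an intruder is present, the joint likelihood of the observed sequence is P(data|H) = 0.822·0.822 = 0.67568 and P(data|¬H) = 0.231·0.231 = 0.053361.
Bayes: P(H|data) = 0.232·0.67568 / (0.232·0.67568 + 0.768·0.053361) = 0.15676/0.19774 = 0.7928.

Posterior P(H) ≈ 0.7928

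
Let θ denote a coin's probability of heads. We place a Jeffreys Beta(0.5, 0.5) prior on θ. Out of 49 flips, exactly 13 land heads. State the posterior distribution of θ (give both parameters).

Posterior: Beta(13.5, 36.5)

The binomial likelihood is conjugate to the Beta prior: with 13 successes and 36 failures, the posterior is Beta(0.5+13, 0.5+36) = Beta(13.5, 36.5).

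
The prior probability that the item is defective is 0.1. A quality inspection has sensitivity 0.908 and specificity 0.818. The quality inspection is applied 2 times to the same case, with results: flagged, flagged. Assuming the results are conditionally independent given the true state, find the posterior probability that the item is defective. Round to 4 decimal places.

Posterior P(H) ≈ 0.7344

Let H be the event that the item is defective; start with P(H) = 0.1. P('flagged'|H) = 0.908, P('flagged'|¬H) = 0.182.
Update on result 1 ('flagged'): P(H) ← 0.908·0.1000 / (0.908·0.1000 + 0.182·0.9000) = 0.090800/0.25460 = 0.3566.
Update on result 2 ('flagged'): P(H) ← 0.908·0.3566 / (0.908·0.3566 + 0.182·0.6434) = 0.32383/0.44092 = 0.7344.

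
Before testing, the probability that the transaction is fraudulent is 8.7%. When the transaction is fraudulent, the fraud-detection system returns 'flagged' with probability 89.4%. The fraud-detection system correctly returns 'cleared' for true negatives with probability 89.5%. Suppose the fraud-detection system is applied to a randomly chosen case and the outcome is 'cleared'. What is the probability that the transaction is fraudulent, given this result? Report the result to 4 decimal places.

Let H be the event that the transaction is fraudulent. P(H) = 0.087, so P(¬H) = 0.913. With E the 'cleared' result, P(E|H) = 0.106 and P(E|¬H) = 0.895.
P(E) = 0.106·0.087 + 0.895·0.913 = 0.0092220 + 0.81714 = 0.82636.
By Bayes' theorem, P(H|E) = 0.0092220 / 0.82636 = 0.0112.

P(H | E) ≈ 0.0112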